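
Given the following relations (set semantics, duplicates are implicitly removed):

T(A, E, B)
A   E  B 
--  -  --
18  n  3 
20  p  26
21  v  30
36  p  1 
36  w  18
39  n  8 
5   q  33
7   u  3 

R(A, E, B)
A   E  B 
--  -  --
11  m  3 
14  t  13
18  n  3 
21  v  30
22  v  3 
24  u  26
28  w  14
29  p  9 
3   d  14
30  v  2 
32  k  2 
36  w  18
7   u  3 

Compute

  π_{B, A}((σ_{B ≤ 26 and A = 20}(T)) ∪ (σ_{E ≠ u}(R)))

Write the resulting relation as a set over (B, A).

{(13, 14), (14, 28), (14, 3), (18, 36), (2, 30), (2, 32), (26, 20), (3, 11), (3, 18), (3, 22), (30, 21), (9, 29)}

Apply σ_{B ≤ 26 and A = 20}; surviving tuples: {(20, p, 26)}
Apply σ_{E ≠ u}; surviving tuples: {(11, m, 3), (14, t, 13), (18, n, 3), (21, v, 30), (22, v, 3), (28, w, 14), (29, p, 9), (3, d, 14), (30, v, 2), (32, k, 2), (36, w, 18)}
Taking the union: {(11, m, 3), (14, t, 13), (18, n, 3), (20, p, 26), (21, v, 30), (22, v, 3), (28, w, 14), (29, p, 9), (3, d, 14), (30, v, 2), (32, k, 2), (36, w, 18)}
Projecting to B, A: {(13, 14), (14, 28), (14, 3), (18, 36), (2, 30), (2, 32), (26, 20), (3, 11), (3, 18), (3, 22), (30, 21), (9, 29)}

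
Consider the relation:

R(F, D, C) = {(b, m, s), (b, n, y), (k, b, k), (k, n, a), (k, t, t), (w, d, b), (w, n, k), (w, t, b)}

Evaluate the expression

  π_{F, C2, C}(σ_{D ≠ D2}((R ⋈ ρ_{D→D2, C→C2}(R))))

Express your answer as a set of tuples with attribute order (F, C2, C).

{(b, s, y), (b, y, s), (k, a, k), (k, a, t), (k, k, a), (k, k, t), (k, t, a), (k, t, k), (w, b, b), (w, b, k), (w, k, b)}

ρ[D→D2, C→C2]: schema becomes (F, D2, C2); tuples unchanged.
R ⋈ ρ_{D→D2, C→C2}(R) (natural join on F): {(b, m, s, m, s), (b, m, s, n, y), (b, n, y, m, s), (b, n, y, n, y), (k, b, k, b, k), (k, b, k, n, a), (k, b, k, t, t), (k, n, a, b, k), (k, n, a, n, a), (k, n, a, t, t), (k, t, t, b, k), (k, t, t, n, a), (k, t, t, t, t), (w, d, b, d, b), (w, d, b, n, k), (w, d, b, t, b), (w, n, k, d, b), (w, n, k, n, k), (w, n, k, t, b), (w, t, b, d, b), (w, t, b, n, k), (w, t, b, t, b)}
Selection D ≠ D2: {(b, m, s, n, y), (b, n, y, m, s), (k, b, k, n, a), (k, b, k, t, t), (k, n, a, b, k), (k, n, a, t, t), (k, t, t, b, k), (k, t, t, n, a), (w, d, b, n, k), (w, d, b, t, b), (w, n, k, d, b), (w, n, k, t, b), (w, t, b, d, b), (w, t, b, n, k)}
Keep only column(s) F, C2, C (3 duplicate(s) eliminated): {(b, s, y), (b, y, s), (k, a, k), (k, a, t), (k, k, a), (k, k, t), (k, t, a), (k, t, k), (w, b, b), (w, b, k), (w, k, b)}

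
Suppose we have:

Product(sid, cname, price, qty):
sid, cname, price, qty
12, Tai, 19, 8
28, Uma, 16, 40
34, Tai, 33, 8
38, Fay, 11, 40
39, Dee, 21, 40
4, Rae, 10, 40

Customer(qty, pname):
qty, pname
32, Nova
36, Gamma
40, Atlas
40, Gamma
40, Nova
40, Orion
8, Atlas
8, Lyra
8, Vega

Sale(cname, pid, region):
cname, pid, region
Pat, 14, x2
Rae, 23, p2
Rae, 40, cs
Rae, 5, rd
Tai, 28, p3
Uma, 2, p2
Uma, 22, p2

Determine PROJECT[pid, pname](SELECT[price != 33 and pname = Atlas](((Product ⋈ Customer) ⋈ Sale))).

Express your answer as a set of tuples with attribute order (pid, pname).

Joining Product and Customer on qty yields {(12, Tai, 19, 8, Atlas), (12, Tai, 19, 8, Lyra), (12, Tai, 19, 8, Vega), (28, Uma, 16, 40, Atlas), (28, Uma, 16, 40, Gamma), (28, Uma, 16, 40, Nova), (28, Uma, 16, 40, Orion), (34, Tai, 33, 8, Atlas), (34, Tai, 33, 8, Lyra), (34, Tai, 33, 8, Vega), (38, Fay, 11, 40, Atlas), (38, Fay, 11, 40, Gamma), (38, Fay, 11, 40, Nova), (38, Fay, 11, 40, Orion), (39, Dee, 21, 40, Atlas), (39, Dee, 21, 40, Gamma), (39, Dee, 21, 40, Nova), (39, Dee, 21, 40, Orion), (4, Rae, 10, 40, Atlas), (4, Rae, 10, 40, Gamma), (4, Rae, 10, 40, Nova), (4, Rae, 10, 40, Orion)}.
Joining (Product ⋈ Customer) and Sale on cname yields {(12, Tai, 19, 8, Atlas, 28, p3), (12, Tai, 19, 8, Lyra, 28, p3), (12, Tai, 19, 8, Vega, 28, p3), (28, Uma, 16, 40, Atlas, 2, p2), (28, Uma, 16, 40, Atlas, 22, p2), (28, Uma, 16, 40, Gamma, 2, p2), (28, Uma, 16, 40, Gamma, 22, p2), (28, Uma, 16, 40, Nova, 2, p2), (28, Uma, 16, 40, Nova, 22, p2), (28, Uma, 16, 40, Orion, 2, p2), (28, Uma, 16, 40, Orion, 22, p2), (34, Tai, 33, 8, Atlas, 28, p3), (34, Tai, 33, 8, Lyra, 28, p3), (34, Tai, 33, 8, Vega, 28, p3), (4, Rae, 10, 40, Atlas, 23, p2), (4, Rae, 10, 40, Atlas, 40, cs), (4, Rae, 10, 40, Atlas, 5, rd), (4, Rae, 10, 40, Gamma, 23, p2), (4, Rae, 10, 40, Gamma, 40, cs), (4, Rae, 10, 40, Gamma, 5, rd), (4, Rae, 10, 40, Nova, 23, p2), (4, Rae, 10, 40, Nova, 40, cs), (4, Rae, 10, 40, Nova, 5, rd), (4, Rae, 10, 40, Orion, 23, p2), (4, Rae, 10, 40, Orion, 40, cs), (4, Rae, 10, 40, Orion, 5, rd)}.
σ[price != 33 and pname = Atlas]: keep tuples satisfying price != 33 and pname = Atlas → {(12, Tai, 19, 8, Atlas, 28, p3), (28, Uma, 16, 40, Atlas, 2, p2), (28, Uma, 16, 40, Atlas, 22, p2), (4, Rae, 10, 40, Atlas, 23, p2), (4, Rae, 10, 40, Atlas, 40, cs), (4, Rae, 10, 40, Atlas, 5, rd)}
Projecting to pid, pname: {(2, Atlas), (22, Atlas), (23, Atlas), (28, Atlas), (40, Atlas), (5, Atlas)}

{(2, Atlas), (22, Atlas), (23, Atlas), (28, Atlas), (40, Atlas), (5, Atlas)}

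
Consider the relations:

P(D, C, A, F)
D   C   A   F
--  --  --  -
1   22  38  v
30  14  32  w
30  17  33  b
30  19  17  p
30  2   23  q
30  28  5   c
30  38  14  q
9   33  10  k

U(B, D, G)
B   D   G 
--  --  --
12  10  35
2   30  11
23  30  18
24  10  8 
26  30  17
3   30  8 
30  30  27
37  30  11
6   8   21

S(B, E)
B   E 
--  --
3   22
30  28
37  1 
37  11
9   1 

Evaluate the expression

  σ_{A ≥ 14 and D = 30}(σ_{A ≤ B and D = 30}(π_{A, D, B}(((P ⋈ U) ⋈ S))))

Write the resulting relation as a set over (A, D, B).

P ⋈ U (natural join on D): {(30, 14, 32, w, 2, 11), (30, 14, 32, w, 23, 18), (30, 14, 32, w, 26, 17), (30, 14, 32, w, 3, 8), (30, 14, 32, w, 30, 27), (30, 14, 32, w, 37, 11), (30, 17, 33, b, 2, 11), (30, 17, 33, b, 23, 18), (30, 17, 33, b, 26, 17), (30, 17, 33, b, 3, 8), (30, 17, 33, b, 30, 27), (30, 17, 33, b, 37, 11), (30, 19, 17, p, 2, 11), (30, 19, 17, p, 23, 18), (30, 19, 17, p, 26, 17), (30, 19, 17, p, 3, 8), (30, 19, 17, p, 30, 27), (30, 19, 17, p, 37, 11), (30, 2, 23, q, 2, 11), (30, 2, 23, q, 23, 18), (30, 2, 23, q, 26, 17), (30, 2, 23, q, 3, 8), (30, 2, 23, q, 30, 27), (30, 2, 23, q, 37, 11), (30, 28, 5, c, 2, 11), (30, 28, 5, c, 23, 18), (30, 28, 5, c, 26, 17), (30, 28, 5, c, 3, 8), (30, 28, 5, c, 30, 27), (30, 28, 5, c, 37, 11), (30, 38, 14, q, 2, 11), (30, 38, 14, q, 23, 18), (30, 38, 14, q, 26, 17), (30, 38, 14, q, 3, 8), (30, 38, 14, q, 30, 27), (30, 38, 14, q, 37, 11)}
(P ⋈ U) ⋈ S (natural join on B): {(30, 14, 32, w, 3, 8, 22), (30, 14, 32, w, 30, 27, 28), (30, 14, 32, w, 37, 11, 1), (30, 14, 32, w, 37, 11, 11), (30, 17, 33, b, 3, 8, 22), (30, 17, 33, b, 30, 27, 28), (30, 17, 33, b, 37, 11, 1), (30, 17, 33, b, 37, 11, 11), (30, 19, 17, p, 3, 8, 22), (30, 19, 17, p, 30, 27, 28), (30, 19, 17, p, 37, 11, 1), (30, 19, 17, p, 37, 11, 11), (30, 2, 23, q, 3, 8, 22), (30, 2, 23, q, 30, 27, 28), (30, 2, 23, q, 37, 11, 1), (30, 2, 23, q, 37, 11, 11), (30, 28, 5, c, 3, 8, 22), (30, 28, 5, c, 30, 27, 28), (30, 28, 5, c, 37, 11, 1), (30, 28, 5, c, 37, 11, 11), (30, 38, 14, q, 3, 8, 22), (30, 38, 14, q, 30, 27, 28), (30, 38, 14, q, 37, 11, 1), (30, 38, 14, q, 37, 11, 11)}
Keep only column(s) A, D, B (6 duplicate(s) eliminated): {(14, 30, 3), (14, 30, 30), (14, 30, 37), (17, 30, 3), (17, 30, 30), (17, 30, 37), (23, 30, 3), (23, 30, 30), (23, 30, 37), (32, 30, 3), (32, 30, 30), (32, 30, 37), (33, 30, 3), (33, 30, 30), (33, 30, 37), (5, 30, 3), (5, 30, 30), (5, 30, 37)}
Apply σ_{A ≤ B and D = 30}; surviving tuples: {(14, 30, 30), (14, 30, 37), (17, 30, 30), (17, 30, 37), (23, 30, 30), (23, 30, 37), (32, 30, 37), (33, 30, 37), (5, 30, 30), (5, 30, 37)}
Apply σ_{A ≥ 14 and D = 30}; surviving tuples: {(14, 30, 30), (14, 30, 37), (17, 30, 30), (17, 30, 37), (23, 30, 30), (23, 30, 37), (32, 30, 37), (33, 30, 37)}

{(14, 30, 30), (14, 30, 37), (17, 30, 30), (17, 30, 37), (23, 30, 30), (23, 30, 37), (32, 30, 37), (33, 30, 37)}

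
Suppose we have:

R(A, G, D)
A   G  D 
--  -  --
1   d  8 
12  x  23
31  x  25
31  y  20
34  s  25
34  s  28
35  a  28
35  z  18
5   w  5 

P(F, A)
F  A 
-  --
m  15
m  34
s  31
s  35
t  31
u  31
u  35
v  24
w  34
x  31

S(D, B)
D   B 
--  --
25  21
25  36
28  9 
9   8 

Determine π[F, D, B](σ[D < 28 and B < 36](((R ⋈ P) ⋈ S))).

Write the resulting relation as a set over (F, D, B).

Natural join on A: {(31, x, 25, s), (31, x, 25, t), (31, x, 25, u), (31, x, 25, x), (31, y, 20, s), (31, y, 20, t), (31, y, 20, u), (31, y, 20, x), (34, s, 25, m), (34, s, 25, w), (34, s, 28, m), (34, s, 28, w), (35, a, 28, s), (35, a, 28, u), (35, z, 18, s), (35, z, 18, u)}
Natural join on D: {(31, x, 25, s, 21), (31, x, 25, s, 36), (31, x, 25, t, 21), (31, x, 25, t, 36), (31, x, 25, u, 21), (31, x, 25, u, 36), (31, x, 25, x, 21), (31, x, 25, x, 36), (34, s, 25, m, 21), (34, s, 25, m, 36), (34, s, 25, w, 21), (34, s, 25, w, 36), (34, s, 28, m, 9), (34, s, 28, w, 9), (35, a, 28, s, 9), (35, a, 28, u, 9)}
Apply σ_{D < 28 and B < 36}; surviving tuples: {(31, x, 25, s, 21), (31, x, 25, t, 21), (31, x, 25, u, 21), (31, x, 25, x, 21), (34, s, 25, m, 21), (34, s, 25, w, 21)}
π_{F, D, B} gives {(m, 25, 21), (s, 25, 21), (t, 25, 21), (u, 25, 21), (w, 25, 21), (x, 25, 21)}.

{(m, 25, 21), (s, 25, 21), (t, 25, 21), (u, 25, 21), (w, 25, 21), (x, 25, 21)}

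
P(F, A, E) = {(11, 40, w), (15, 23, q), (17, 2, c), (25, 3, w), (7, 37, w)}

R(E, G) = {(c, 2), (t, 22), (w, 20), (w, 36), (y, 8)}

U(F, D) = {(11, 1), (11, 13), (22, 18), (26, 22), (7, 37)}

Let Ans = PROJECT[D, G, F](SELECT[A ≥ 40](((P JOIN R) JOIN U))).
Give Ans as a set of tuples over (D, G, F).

{(1, 20, 11), (1, 36, 11), (13, 20, 11), (13, 36, 11)}

Natural join on E: {(11, 40, w, 20), (11, 40, w, 36), (17, 2, c, 2), (25, 3, w, 20), (25, 3, w, 36), (7, 37, w, 20), (7, 37, w, 36)}
Natural join on F: {(11, 40, w, 20, 1), (11, 40, w, 20, 13), (11, 40, w, 36, 1), (11, 40, w, 36, 13), (7, 37, w, 20, 37), (7, 37, w, 36, 37)}
Selection A ≥ 40: {(11, 40, w, 20, 1), (11, 40, w, 20, 13), (11, 40, w, 36, 1), (11, 40, w, 36, 13)}
π[D, G, F]: project onto (D, G, F) → {(1, 20, 11), (1, 36, 11), (13, 20, 11), (13, 36, 11)}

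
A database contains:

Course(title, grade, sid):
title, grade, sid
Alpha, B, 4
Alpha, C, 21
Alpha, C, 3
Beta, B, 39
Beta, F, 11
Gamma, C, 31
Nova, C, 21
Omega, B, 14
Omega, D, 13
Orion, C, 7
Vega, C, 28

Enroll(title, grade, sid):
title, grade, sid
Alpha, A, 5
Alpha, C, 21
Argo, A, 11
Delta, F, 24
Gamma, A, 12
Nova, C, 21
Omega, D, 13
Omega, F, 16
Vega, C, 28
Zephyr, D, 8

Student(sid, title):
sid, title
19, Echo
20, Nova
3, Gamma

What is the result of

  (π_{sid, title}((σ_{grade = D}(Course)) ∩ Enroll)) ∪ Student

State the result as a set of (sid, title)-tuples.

{(13, Omega), (19, Echo), (20, Nova), (3, Gamma)}

Apply σ_{grade = D}; surviving tuples: {(Omega, D, 13)}
Taking the intersection: {(Omega, D, 13)}
Projecting to sid, title: {(13, Omega)}
Taking the union: {(13, Omega), (19, Echo), (20, Nova), (3, Gamma)}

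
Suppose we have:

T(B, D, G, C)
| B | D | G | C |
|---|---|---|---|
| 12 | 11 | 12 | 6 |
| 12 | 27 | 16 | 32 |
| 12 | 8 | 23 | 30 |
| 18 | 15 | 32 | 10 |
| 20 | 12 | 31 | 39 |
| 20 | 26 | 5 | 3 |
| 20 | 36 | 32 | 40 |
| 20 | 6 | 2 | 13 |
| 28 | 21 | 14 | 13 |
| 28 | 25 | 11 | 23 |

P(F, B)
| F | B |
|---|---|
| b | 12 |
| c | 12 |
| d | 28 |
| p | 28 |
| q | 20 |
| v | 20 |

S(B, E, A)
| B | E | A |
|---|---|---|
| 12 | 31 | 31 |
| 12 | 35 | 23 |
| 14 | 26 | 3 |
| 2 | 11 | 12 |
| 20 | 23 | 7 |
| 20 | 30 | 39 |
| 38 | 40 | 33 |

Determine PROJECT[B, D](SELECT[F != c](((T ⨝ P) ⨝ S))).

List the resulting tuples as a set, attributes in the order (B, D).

{(12, 11), (12, 27), (12, 8), (20, 12), (20, 26), (20, 36), (20, 6)}

Natural join on B: {(12, 11, 12, 6, b), (12, 11, 12, 6, c), (12, 27, 16, 32, b), (12, 27, 16, 32, c), (12, 8, 23, 30, b), (12, 8, 23, 30, c), (20, 12, 31, 39, q), (20, 12, 31, 39, v), (20, 26, 5, 3, q), (20, 26, 5, 3, v), (20, 36, 32, 40, q), (20, 36, 32, 40, v), (20, 6, 2, 13, q), (20, 6, 2, 13, v), (28, 21, 14, 13, d), (28, 21, 14, 13, p), (28, 25, 11, 23, d), (28, 25, 11, 23, p)}
Natural join on B: {(12, 11, 12, 6, b, 31, 31), (12, 11, 12, 6, b, 35, 23), (12, 11, 12, 6, c, 31, 31), (12, 11, 12, 6, c, 35, 23), (12, 27, 16, 32, b, 31, 31), (12, 27, 16, 32, b, 35, 23), (12, 27, 16, 32, c, 31, 31), (12, 27, 16, 32, c, 35, 23), (12, 8, 23, 30, b, 31, 31), (12, 8, 23, 30, b, 35, 23), (12, 8, 23, 30, c, 31, 31), (12, 8, 23, 30, c, 35, 23), (20, 12, 31, 39, q, 23, 7), (20, 12, 31, 39, q, 30, 39), (20, 12, 31, 39, v, 23, 7), (20, 12, 31, 39, v, 30, 39), (20, 26, 5, 3, q, 23, 7), (20, 26, 5, 3, q, 30, 39), (20, 26, 5, 3, v, 23, 7), (20, 26, 5, 3, v, 30, 39), (20, 36, 32, 40, q, 23, 7), (20, 36, 32, 40, q, 30, 39), (20, 36, 32, 40, v, 23, 7), (20, 36, 32, 40, v, 30, 39), (20, 6, 2, 13, q, 23, 7), (20, 6, 2, 13, q, 30, 39), (20, 6, 2, 13, v, 23, 7), (20, 6, 2, 13, v, 30, 39)}
σ[F != c]: keep tuples satisfying F != c → {(12, 11, 12, 6, b, 31, 31), (12, 11, 12, 6, b, 35, 23), (12, 27, 16, 32, b, 31, 31), (12, 27, 16, 32, b, 35, 23), (12, 8, 23, 30, b, 31, 31), (12, 8, 23, 30, b, 35, 23), (20, 12, 31, 39, q, 23, 7), (20, 12, 31, 39, q, 30, 39), (20, 12, 31, 39, v, 23, 7), (20, 12, 31, 39, v, 30, 39), (20, 26, 5, 3, q, 23, 7), (20, 26, 5, 3, q, 30, 39), (20, 26, 5, 3, v, 23, 7), (20, 26, 5, 3, v, 30, 39), (20, 36, 32, 40, q, 23, 7), (20, 36, 32, 40, q, 30, 39), (20, 36, 32, 40, v, 23, 7), (20, 36, 32, 40, v, 30, 39), (20, 6, 2, 13, q, 23, 7), (20, 6, 2, 13, q, 30, 39), (20, 6, 2, 13, v, 23, 7), (20, 6, 2, 13, v, 30, 39)}
π_{B, D} gives {(12, 11), (12, 27), (12, 8), (20, 12), (20, 26), (20, 36), (20, 6)} (15 duplicate(s) eliminated).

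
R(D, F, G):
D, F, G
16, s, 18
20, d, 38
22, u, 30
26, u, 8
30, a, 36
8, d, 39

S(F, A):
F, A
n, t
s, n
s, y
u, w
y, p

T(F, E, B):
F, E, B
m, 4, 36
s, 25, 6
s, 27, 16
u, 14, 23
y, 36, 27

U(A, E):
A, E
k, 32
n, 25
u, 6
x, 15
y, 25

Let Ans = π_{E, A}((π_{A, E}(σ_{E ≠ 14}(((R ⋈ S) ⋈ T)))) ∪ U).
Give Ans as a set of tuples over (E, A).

{(15, x), (25, n), (25, y), (27, n), (27, y), (32, k), (6, u)}

Joining R and S on F yields {(16, s, 18, n), (16, s, 18, y), (22, u, 30, w), (26, u, 8, w)}.
Joining (R ⋈ S) and T on F yields {(16, s, 18, n, 25, 6), (16, s, 18, n, 27, 16), (16, s, 18, y, 25, 6), (16, s, 18, y, 27, 16), (22, u, 30, w, 14, 23), (26, u, 8, w, 14, 23)}.
Selection E ≠ 14: {(16, s, 18, n, 25, 6), (16, s, 18, n, 27, 16), (16, s, 18, y, 25, 6), (16, s, 18, y, 27, 16)}
Keep only column(s) A, E: {(n, 25), (n, 27), (y, 25), (y, 27)}
Taking the union: {(k, 32), (n, 25), (n, 27), (u, 6), (x, 15), (y, 25), (y, 27)}
Keep only column(s) E, A: {(15, x), (25, n), (25, y), (27, n), (27, y), (32, k), (6, u)}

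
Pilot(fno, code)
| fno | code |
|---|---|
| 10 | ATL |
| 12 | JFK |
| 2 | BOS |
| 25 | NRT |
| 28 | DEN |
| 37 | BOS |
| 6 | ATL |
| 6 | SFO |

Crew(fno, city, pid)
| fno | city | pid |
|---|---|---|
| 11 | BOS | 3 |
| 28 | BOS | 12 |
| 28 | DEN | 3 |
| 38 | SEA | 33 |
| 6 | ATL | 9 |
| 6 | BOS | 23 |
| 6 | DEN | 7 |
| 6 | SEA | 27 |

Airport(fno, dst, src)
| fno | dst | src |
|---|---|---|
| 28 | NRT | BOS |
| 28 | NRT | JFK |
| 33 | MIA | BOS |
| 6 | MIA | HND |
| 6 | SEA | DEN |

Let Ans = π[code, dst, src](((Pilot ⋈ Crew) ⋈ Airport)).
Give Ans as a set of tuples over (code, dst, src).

{(ATL, MIA, HND), (ATL, SEA, DEN), (DEN, NRT, BOS), (DEN, NRT, JFK), (SFO, MIA, HND), (SFO, SEA, DEN)}

Joining Pilot and Crew on fno yields {(28, DEN, BOS, 12), (28, DEN, DEN, 3), (6, ATL, ATL, 9), (6, ATL, BOS, 23), (6, ATL, DEN, 7), (6, ATL, SEA, 27), (6, SFO, ATL, 9), (6, SFO, BOS, 23), (6, SFO, DEN, 7), (6, SFO, SEA, 27)}.
Joining (Pilot ⋈ Crew) and Airport on fno yields {(28, DEN, BOS, 12, NRT, BOS), (28, DEN, BOS, 12, NRT, JFK), (28, DEN, DEN, 3, NRT, BOS), (28, DEN, DEN, 3, NRT, JFK), (6, ATL, ATL, 9, MIA, HND), (6, ATL, ATL, 9, SEA, DEN), (6, ATL, BOS, 23, MIA, HND), (6, ATL, BOS, 23, SEA, DEN), (6, ATL, DEN, 7, MIA, HND), (6, ATL, DEN, 7, SEA, DEN), (6, ATL, SEA, 27, MIA, HND), (6, ATL, SEA, 27, SEA, DEN), (6, SFO, ATL, 9, MIA, HND), (6, SFO, ATL, 9, SEA, DEN), (6, SFO, BOS, 23, MIA, HND), (6, SFO, BOS, 23, SEA, DEN), (6, SFO, DEN, 7, MIA, HND), (6, SFO, DEN, 7, SEA, DEN), (6, SFO, SEA, 27, MIA, HND), (6, SFO, SEA, 27, SEA, DEN)}.
π_{code, dst, src} gives {(ATL, MIA, HND), (ATL, SEA, DEN), (DEN, NRT, BOS), (DEN, NRT, JFK), (SFO, MIA, HND), (SFO, SEA, DEN)} (14 duplicate(s) eliminated).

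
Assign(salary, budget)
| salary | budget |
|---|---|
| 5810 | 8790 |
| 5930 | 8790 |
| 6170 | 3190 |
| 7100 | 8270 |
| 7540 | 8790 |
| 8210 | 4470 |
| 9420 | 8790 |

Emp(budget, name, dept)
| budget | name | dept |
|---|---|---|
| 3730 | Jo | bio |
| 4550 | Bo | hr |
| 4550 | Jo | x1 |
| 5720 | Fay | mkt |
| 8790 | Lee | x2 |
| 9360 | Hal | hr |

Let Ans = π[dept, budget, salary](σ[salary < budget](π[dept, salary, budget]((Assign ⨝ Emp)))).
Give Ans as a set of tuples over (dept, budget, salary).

{(x2, 8790, 5810), (x2, 8790, 5930), (x2, 8790, 7540)}

Joining Assign and Emp on budget yields {(5810, 8790, Lee, x2), (5930, 8790, Lee, x2), (7540, 8790, Lee, x2), (9420, 8790, Lee, x2)}.
π_{dept, salary, budget} gives {(x2, 5810, 8790), (x2, 5930, 8790), (x2, 7540, 8790), (x2, 9420, 8790)}.
Apply σ_{salary < budget}; surviving tuples: {(x2, 5810, 8790), (x2, 5930, 8790), (x2, 7540, 8790)}
π_{dept, budget, salary} gives {(x2, 8790, 5810), (x2, 8790, 5930), (x2, 8790, 7540)}.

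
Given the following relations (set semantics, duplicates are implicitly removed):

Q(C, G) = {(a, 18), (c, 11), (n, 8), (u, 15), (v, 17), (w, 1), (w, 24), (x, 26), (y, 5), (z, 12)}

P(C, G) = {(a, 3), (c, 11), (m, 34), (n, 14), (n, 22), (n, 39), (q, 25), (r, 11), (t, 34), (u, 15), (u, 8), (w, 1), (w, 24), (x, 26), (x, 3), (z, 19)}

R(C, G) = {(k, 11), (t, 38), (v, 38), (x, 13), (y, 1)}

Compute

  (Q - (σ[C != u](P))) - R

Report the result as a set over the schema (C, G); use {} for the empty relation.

Selection C != u: {(a, 3), (c, 11), (m, 34), (n, 14), (n, 22), (n, 39), (q, 25), (r, 11), (t, 34), (w, 1), (w, 24), (x, 26), (x, 3), (z, 19)}
Set difference of the two operands is {(a, 18), (n, 8), (u, 15), (v, 17), (y, 5), (z, 12)}.
Set difference of the two operands is {(a, 18), (n, 8), (u, 15), (v, 17), (y, 5), (z, 12)}.

{(a, 18), (n, 8), (u, 15), (v, 17), (y, 5), (z, 12)}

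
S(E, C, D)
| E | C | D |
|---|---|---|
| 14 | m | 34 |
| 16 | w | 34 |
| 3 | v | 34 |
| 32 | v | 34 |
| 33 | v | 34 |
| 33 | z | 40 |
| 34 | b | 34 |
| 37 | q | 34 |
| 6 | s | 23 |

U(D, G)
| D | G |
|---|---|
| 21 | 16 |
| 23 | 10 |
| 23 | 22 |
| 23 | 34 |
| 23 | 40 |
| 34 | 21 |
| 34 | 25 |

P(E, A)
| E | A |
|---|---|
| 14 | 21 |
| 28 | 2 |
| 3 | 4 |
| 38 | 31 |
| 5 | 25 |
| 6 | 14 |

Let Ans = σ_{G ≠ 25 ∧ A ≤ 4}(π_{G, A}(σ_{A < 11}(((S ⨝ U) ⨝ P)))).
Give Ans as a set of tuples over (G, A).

{(21, 4)}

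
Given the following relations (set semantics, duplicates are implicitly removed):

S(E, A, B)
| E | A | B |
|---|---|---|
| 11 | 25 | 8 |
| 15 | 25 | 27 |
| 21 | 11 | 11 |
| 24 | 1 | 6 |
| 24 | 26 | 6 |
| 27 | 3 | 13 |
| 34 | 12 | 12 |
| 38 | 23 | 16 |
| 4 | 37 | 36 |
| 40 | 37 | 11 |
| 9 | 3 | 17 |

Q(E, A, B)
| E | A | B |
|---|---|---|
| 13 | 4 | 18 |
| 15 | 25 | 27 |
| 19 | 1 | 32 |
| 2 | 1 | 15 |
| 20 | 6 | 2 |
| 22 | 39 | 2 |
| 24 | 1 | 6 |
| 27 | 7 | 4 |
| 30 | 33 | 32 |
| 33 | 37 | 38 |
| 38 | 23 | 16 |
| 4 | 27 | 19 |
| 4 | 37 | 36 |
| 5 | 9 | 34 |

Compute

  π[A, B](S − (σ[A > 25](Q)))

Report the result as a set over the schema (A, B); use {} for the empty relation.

{(1, 6), (11, 11), (12, 12), (23, 16), (25, 27), (25, 8), (26, 6), (3, 13), (3, 17), (37, 11)}

Apply σ_{A > 25}; surviving tuples: {(22, 39, 2), (30, 33, 32), (33, 37, 38), (4, 27, 19), (4, 37, 36)}
Difference: {(11, 25, 8), (15, 25, 27), (21, 11, 11), (24, 1, 6), (24, 26, 6), (27, 3, 13), (34, 12, 12), (38, 23, 16), (4, 37, 36), (40, 37, 11), (9, 3, 17)} with {(22, 39, 2), (30, 33, 32), (33, 37, 38), (4, 27, 19), (4, 37, 36)} → {(11, 25, 8), (15, 25, 27), (21, 11, 11), (24, 1, 6), (24, 26, 6), (27, 3, 13), (34, 12, 12), (38, 23, 16), (40, 37, 11), (9, 3, 17)}
π[A, B]: project onto (A, B) → {(1, 6), (11, 11), (12, 12), (23, 16), (25, 27), (25, 8), (26, 6), (3, 13), (3, 17), (37, 11)}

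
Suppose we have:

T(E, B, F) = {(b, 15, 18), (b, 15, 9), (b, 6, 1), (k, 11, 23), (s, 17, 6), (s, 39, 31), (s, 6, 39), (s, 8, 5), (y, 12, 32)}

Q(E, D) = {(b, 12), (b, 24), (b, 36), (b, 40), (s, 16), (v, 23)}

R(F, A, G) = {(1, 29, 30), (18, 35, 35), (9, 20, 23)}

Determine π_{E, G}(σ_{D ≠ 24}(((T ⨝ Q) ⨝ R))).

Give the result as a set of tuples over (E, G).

T ⋈ Q (natural join on E): {(b, 15, 18, 12), (b, 15, 18, 24), (b, 15, 18, 36), (b, 15, 18, 40), (b, 15, 9, 12), (b, 15, 9, 24), (b, 15, 9, 36), (b, 15, 9, 40), (b, 6, 1, 12), (b, 6, 1, 24), (b, 6, 1, 36), (b, 6, 1, 40), (s, 17, 6, 16), (s, 39, 31, 16), (s, 6, 39, 16), (s, 8, 5, 16)}
(T ⨝ Q) ⋈ R (natural join on F): {(b, 15, 18, 12, 35, 35), (b, 15, 18, 24, 35, 35), (b, 15, 18, 36, 35, 35), (b, 15, 18, 40, 35, 35), (b, 15, 9, 12, 20, 23), (b, 15, 9, 24, 20, 23), (b, 15, 9, 36, 20, 23), (b, 15, 9, 40, 20, 23), (b, 6, 1, 12, 29, 30), (b, 6, 1, 24, 29, 30), (b, 6, 1, 36, 29, 30), (b, 6, 1, 40, 29, 30)}
Selection D ≠ 24: {(b, 15, 18, 12, 35, 35), (b, 15, 18, 36, 35, 35), (b, 15, 18, 40, 35, 35), (b, 15, 9, 12, 20, 23), (b, 15, 9, 36, 20, 23), (b, 15, 9, 40, 20, 23), (b, 6, 1, 12, 29, 30), (b, 6, 1, 36, 29, 30), (b, 6, 1, 40, 29, 30)}
π[E, G]: project onto (E, G) (6 duplicate(s) eliminated) → {(b, 23), (b, 30), (b, 35)}

{(b, 23), (b, 30), (b, 35)}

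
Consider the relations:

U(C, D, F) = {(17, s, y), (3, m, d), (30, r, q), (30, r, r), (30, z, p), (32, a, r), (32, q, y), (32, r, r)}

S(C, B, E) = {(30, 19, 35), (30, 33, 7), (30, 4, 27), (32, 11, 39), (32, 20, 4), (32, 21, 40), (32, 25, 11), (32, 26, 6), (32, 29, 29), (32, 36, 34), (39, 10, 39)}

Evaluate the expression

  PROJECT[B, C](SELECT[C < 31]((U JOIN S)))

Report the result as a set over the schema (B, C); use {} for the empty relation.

U ⋈ S (natural join on C): {(30, r, q, 19, 35), (30, r, q, 33, 7), (30, r, q, 4, 27), (30, r, r, 19, 35), (30, r, r, 33, 7), (30, r, r, 4, 27), (30, z, p, 19, 35), (30, z, p, 33, 7), (30, z, p, 4, 27), (32, a, r, 11, 39), (32, a, r, 20, 4), (32, a, r, 21, 40), (32, a, r, 25, 11), (32, a, r, 26, 6), (32, a, r, 29, 29), (32, a, r, 36, 34), (32, q, y, 11, 39), (32, q, y, 20, 4), (32, q, y, 21, 40), (32, q, y, 25, 11), (32, q, y, 26, 6), (32, q, y, 29, 29), (32, q, y, 36, 34), (32, r, r, 11, 39), (32, r, r, 20, 4), (32, r, r, 21, 40), (32, r, r, 25, 11), (32, r, r, 26, 6), (32, r, r, 29, 29), (32, r, r, 36, 34)}
Filtering on C < 31 leaves {(30, r, q, 19, 35), (30, r, q, 33, 7), (30, r, q, 4, 27), (30, r, r, 19, 35), (30, r, r, 33, 7), (30, r, r, 4, 27), (30, z, p, 19, 35), (30, z, p, 33, 7), (30, z, p, 4, 27)}.
Projecting to B, C (6 duplicate(s) eliminated): {(19, 30), (33, 30), (4, 30)}

{(19, 30), (33, 30), (4, 30)}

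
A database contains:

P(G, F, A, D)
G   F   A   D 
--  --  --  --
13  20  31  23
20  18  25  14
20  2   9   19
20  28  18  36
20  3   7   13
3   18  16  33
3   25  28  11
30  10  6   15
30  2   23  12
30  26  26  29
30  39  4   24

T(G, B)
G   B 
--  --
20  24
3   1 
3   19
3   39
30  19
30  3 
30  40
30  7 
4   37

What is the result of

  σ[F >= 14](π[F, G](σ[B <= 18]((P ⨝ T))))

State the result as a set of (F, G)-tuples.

Joining P and T on G yields {(20, 18, 25, 14, 24), (20, 2, 9, 19, 24), (20, 28, 18, 36, 24), (20, 3, 7, 13, 24), (3, 18, 16, 33, 1), (3, 18, 16, 33, 19), (3, 18, 16, 33, 39), (3, 25, 28, 11, 1), (3, 25, 28, 11, 19), (3, 25, 28, 11, 39), (30, 10, 6, 15, 19), (30, 10, 6, 15, 3), (30, 10, 6, 15, 40), (30, 10, 6, 15, 7), (30, 2, 23, 12, 19), (30, 2, 23, 12, 3), (30, 2, 23, 12, 40), (30, 2, 23, 12, 7), (30, 26, 26, 29, 19), (30, 26, 26, 29, 3), (30, 26, 26, 29, 40), (30, 26, 26, 29, 7), (30, 39, 4, 24, 19), (30, 39, 4, 24, 3), (30, 39, 4, 24, 40), (30, 39, 4, 24, 7)}.
σ[B <= 18]: keep tuples satisfying B <= 18 → {(3, 18, 16, 33, 1), (3, 25, 28, 11, 1), (30, 10, 6, 15, 3), (30, 10, 6, 15, 7), (30, 2, 23, 12, 3), (30, 2, 23, 12, 7), (30, 26, 26, 29, 3), (30, 26, 26, 29, 7), (30, 39, 4, 24, 3), (30, 39, 4, 24, 7)}
Keep only column(s) F, G (4 duplicate(s) eliminated): {(10, 30), (18, 3), (2, 30), (25, 3), (26, 30), (39, 30)}
σ[F >= 14]: keep tuples satisfying F >= 14 → {(18, 3), (25, 3), (26, 30), (39, 30)}

{(18, 3), (25, 3), (26, 30), (39, 30)}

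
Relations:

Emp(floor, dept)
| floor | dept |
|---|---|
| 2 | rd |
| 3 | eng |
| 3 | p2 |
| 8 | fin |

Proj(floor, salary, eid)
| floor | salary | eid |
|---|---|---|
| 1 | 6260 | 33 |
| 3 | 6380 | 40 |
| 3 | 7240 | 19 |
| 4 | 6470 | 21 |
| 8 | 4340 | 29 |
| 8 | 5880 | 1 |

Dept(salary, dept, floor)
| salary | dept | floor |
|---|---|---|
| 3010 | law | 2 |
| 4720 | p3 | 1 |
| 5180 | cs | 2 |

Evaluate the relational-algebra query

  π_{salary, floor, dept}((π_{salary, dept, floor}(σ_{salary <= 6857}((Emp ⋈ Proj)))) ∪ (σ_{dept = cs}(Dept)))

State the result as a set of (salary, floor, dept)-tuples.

Natural join on floor: {(3, eng, 6380, 40), (3, eng, 7240, 19), (3, p2, 6380, 40), (3, p2, 7240, 19), (8, fin, 4340, 29), (8, fin, 5880, 1)}
σ[salary <= 6857]: keep tuples satisfying salary <= 6857 → {(3, eng, 6380, 40), (3, p2, 6380, 40), (8, fin, 4340, 29), (8, fin, 5880, 1)}
π[salary, dept, floor]: project onto (salary, dept, floor) → {(4340, fin, 8), (5880, fin, 8), (6380, eng, 3), (6380, p2, 3)}
σ[dept = cs]: keep tuples satisfying dept = cs → {(5180, cs, 2)}
Taking the union: {(4340, fin, 8), (5180, cs, 2), (5880, fin, 8), (6380, eng, 3), (6380, p2, 3)}
π[salary, floor, dept]: project onto (salary, floor, dept) → {(4340, 8, fin), (5180, 2, cs), (5880, 8, fin), (6380, 3, eng), (6380, 3, p2)}

{(4340, 8, fin), (5180, 2, cs), (5880, 8, fin), (6380, 3, eng), (6380, 3, p2)}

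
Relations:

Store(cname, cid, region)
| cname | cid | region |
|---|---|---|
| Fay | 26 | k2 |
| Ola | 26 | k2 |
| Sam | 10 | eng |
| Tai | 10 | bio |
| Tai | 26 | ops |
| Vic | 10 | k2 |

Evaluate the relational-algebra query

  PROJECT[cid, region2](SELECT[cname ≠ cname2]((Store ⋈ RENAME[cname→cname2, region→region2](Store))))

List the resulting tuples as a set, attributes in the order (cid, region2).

{(10, bio), (10, eng), (10, k2), (26, k2), (26, ops)}

ρ[cname→cname2, region→region2]: schema becomes (cname2, cid, region2); tuples unchanged.
Natural join on cid: {(Fay, 26, k2, Fay, k2), (Fay, 26, k2, Ola, k2), (Fay, 26, k2, Tai, ops), (Ola, 26, k2, Fay, k2), (Ola, 26, k2, Ola, k2), (Ola, 26, k2, Tai, ops), (Sam, 10, eng, Sam, eng), (Sam, 10, eng, Tai, bio), (Sam, 10, eng, Vic, k2), (Tai, 10, bio, Sam, eng), (Tai, 10, bio, Tai, bio), (Tai, 10, bio, Vic, k2), (Tai, 26, ops, Fay, k2), (Tai, 26, ops, Ola, k2), (Tai, 26, ops, Tai, ops), (Vic, 10, k2, Sam, eng), (Vic, 10, k2, Tai, bio), (Vic, 10, k2, Vic, k2)}
Selection cname ≠ cname2: {(Fay, 26, k2, Ola, k2), (Fay, 26, k2, Tai, ops), (Ola, 26, k2, Fay, k2), (Ola, 26, k2, Tai, ops), (Sam, 10, eng, Tai, bio), (Sam, 10, eng, Vic, k2), (Tai, 10, bio, Sam, eng), (Tai, 10, bio, Vic, k2), (Tai, 26, ops, Fay, k2), (Tai, 26, ops, Ola, k2), (Vic, 10, k2, Sam, eng), (Vic, 10, k2, Tai, bio)}
Keep only column(s) cid, region2 (7 duplicate(s) eliminated): {(10, bio), (10, eng), (10, k2), (26, k2), (26, ops)}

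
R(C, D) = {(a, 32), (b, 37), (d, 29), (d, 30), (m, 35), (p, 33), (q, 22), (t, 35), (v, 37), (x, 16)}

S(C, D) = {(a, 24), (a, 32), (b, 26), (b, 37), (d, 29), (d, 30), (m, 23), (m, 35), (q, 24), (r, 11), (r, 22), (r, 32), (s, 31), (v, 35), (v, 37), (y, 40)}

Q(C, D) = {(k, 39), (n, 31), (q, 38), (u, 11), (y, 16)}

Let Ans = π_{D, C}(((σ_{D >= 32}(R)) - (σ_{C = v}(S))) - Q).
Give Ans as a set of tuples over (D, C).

Selection D >= 32: {(a, 32), (b, 37), (m, 35), (p, 33), (t, 35), (v, 37)}
Selection C = v: {(v, 35), (v, 37)}
Taking the difference: {(a, 32), (b, 37), (m, 35), (p, 33), (t, 35)}
Taking the difference: {(a, 32), (b, 37), (m, 35), (p, 33), (t, 35)}
Projecting to D, C: {(32, a), (33, p), (35, m), (35, t), (37, b)}

{(32, a), (33, p), (35, m), (35, t), (37, b)}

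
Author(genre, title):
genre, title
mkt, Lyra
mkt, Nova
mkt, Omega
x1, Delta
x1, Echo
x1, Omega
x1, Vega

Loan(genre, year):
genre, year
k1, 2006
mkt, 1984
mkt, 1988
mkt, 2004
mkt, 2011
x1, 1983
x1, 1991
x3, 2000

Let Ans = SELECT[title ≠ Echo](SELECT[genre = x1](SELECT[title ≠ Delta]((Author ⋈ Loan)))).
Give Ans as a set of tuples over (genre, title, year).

Author ⋈ Loan (natural join on genre): {(mkt, Lyra, 1984), (mkt, Lyra, 1988), (mkt, Lyra, 2004), (mkt, Lyra, 2011), (mkt, Nova, 1984), (mkt, Nova, 1988), (mkt, Nova, 2004), (mkt, Nova, 2011), (mkt, Omega, 1984), (mkt, Omega, 1988), (mkt, Omega, 2004), (mkt, Omega, 2011), (x1, Delta, 1983), (x1, Delta, 1991), (x1, Echo, 1983), (x1, Echo, 1991), (x1, Omega, 1983), (x1, Omega, 1991), (x1, Vega, 1983), (x1, Vega, 1991)}
σ[title ≠ Delta]: keep tuples satisfying title ≠ Delta → {(mkt, Lyra, 1984), (mkt, Lyra, 1988), (mkt, Lyra, 2004), (mkt, Lyra, 2011), (mkt, Nova, 1984), (mkt, Nova, 1988), (mkt, Nova, 2004), (mkt, Nova, 2011), (mkt, Omega, 1984), (mkt, Omega, 1988), (mkt, Omega, 2004), (mkt, Omega, 2011), (x1, Echo, 1983), (x1, Echo, 1991), (x1, Omega, 1983), (x1, Omega, 1991), (x1, Vega, 1983), (x1, Vega, 1991)}
σ[genre = x1]: keep tuples satisfying genre = x1 → {(x1, Echo, 1983), (x1, Echo, 1991), (x1, Omega, 1983), (x1, Omega, 1991), (x1, Vega, 1983), (x1, Vega, 1991)}
σ[title ≠ Echo]: keep tuples satisfying title ≠ Echo → {(x1, Omega, 1983), (x1, Omega, 1991), (x1, Vega, 1983), (x1, Vega, 1991)}

{(x1, Omega, 1983), (x1, Omega, 1991), (x1, Vega, 1983), (x1, Vega, 1991)}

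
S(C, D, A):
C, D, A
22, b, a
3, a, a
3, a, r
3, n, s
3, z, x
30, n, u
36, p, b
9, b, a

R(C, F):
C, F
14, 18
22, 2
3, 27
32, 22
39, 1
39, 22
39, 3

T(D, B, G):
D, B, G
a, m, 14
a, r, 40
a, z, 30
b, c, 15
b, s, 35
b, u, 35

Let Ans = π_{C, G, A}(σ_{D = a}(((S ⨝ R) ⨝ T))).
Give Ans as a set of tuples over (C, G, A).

{(3, 14, a), (3, 14, r), (3, 30, a), (3, 30, r), (3, 40, a), (3, 40, r)}

Joining S and R on C yields {(22, b, a, 2), (3, a, a, 27), (3, a, r, 27), (3, n, s, 27), (3, z, x, 27)}.
Joining (S ⨝ R) and T on D yields {(22, b, a, 2, c, 15), (22, b, a, 2, s, 35), (22, b, a, 2, u, 35), (3, a, a, 27, m, 14), (3, a, a, 27, r, 40), (3, a, a, 27, z, 30), (3, a, r, 27, m, 14), (3, a, r, 27, r, 40), (3, a, r, 27, z, 30)}.
Selection D = a: {(3, a, a, 27, m, 14), (3, a, a, 27, r, 40), (3, a, a, 27, z, 30), (3, a, r, 27, m, 14), (3, a, r, 27, r, 40), (3, a, r, 27, z, 30)}
Projecting to C, G, A: {(3, 14, a), (3, 14, r), (3, 30, a), (3, 30, r), (3, 40, a), (3, 40, r)}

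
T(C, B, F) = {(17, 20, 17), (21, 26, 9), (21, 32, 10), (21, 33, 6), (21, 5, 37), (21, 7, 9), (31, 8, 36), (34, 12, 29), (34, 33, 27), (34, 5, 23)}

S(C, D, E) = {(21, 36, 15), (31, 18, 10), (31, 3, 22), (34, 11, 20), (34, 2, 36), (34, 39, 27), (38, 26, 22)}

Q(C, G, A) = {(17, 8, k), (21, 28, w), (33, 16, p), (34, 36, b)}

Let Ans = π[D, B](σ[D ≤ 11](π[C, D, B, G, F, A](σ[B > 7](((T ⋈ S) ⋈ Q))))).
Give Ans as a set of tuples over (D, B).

{(11, 12), (11, 33), (2, 12), (2, 33)}

Joining T and S on C yields {(21, 26, 9, 36, 15), (21, 32, 10, 36, 15), (21, 33, 6, 36, 15), (21, 5, 37, 36, 15), (21, 7, 9, 36, 15), (31, 8, 36, 18, 10), (31, 8, 36, 3, 22), (34, 12, 29, 11, 20), (34, 12, 29, 2, 36), (34, 12, 29, 39, 27), (34, 33, 27, 11, 20), (34, 33, 27, 2, 36), (34, 33, 27, 39, 27), (34, 5, 23, 11, 20), (34, 5, 23, 2, 36), (34, 5, 23, 39, 27)}.
Joining (T ⋈ S) and Q on C yields {(21, 26, 9, 36, 15, 28, w), (21, 32, 10, 36, 15, 28, w), (21, 33, 6, 36, 15, 28, w), (21, 5, 37, 36, 15, 28, w), (21, 7, 9, 36, 15, 28, w), (34, 12, 29, 11, 20, 36, b), (34, 12, 29, 2, 36, 36, b), (34, 12, 29, 39, 27, 36, b), (34, 33, 27, 11, 20, 36, b), (34, 33, 27, 2, 36, 36, b), (34, 33, 27, 39, 27, 36, b), (34, 5, 23, 11, 20, 36, b), (34, 5, 23, 2, 36, 36, b), (34, 5, 23, 39, 27, 36, b)}.
Filtering on B > 7 leaves {(21, 26, 9, 36, 15, 28, w), (21, 32, 10, 36, 15, 28, w), (21, 33, 6, 36, 15, 28, w), (34, 12, 29, 11, 20, 36, b), (34, 12, 29, 2, 36, 36, b), (34, 12, 29, 39, 27, 36, b), (34, 33, 27, 11, 20, 36, b), (34, 33, 27, 2, 36, 36, b), (34, 33, 27, 39, 27, 36, b)}.
π[C, D, B, G, F, A]: project onto (C, D, B, G, F, A) → {(21, 36, 26, 28, 9, w), (21, 36, 32, 28, 10, w), (21, 36, 33, 28, 6, w), (34, 11, 12, 36, 29, b), (34, 11, 33, 36, 27, b), (34, 2, 12, 36, 29, b), (34, 2, 33, 36, 27, b), (34, 39, 12, 36, 29, b), (34, 39, 33, 36, 27, b)}
Filtering on D ≤ 11 leaves {(34, 11, 12, 36, 29, b), (34, 11, 33, 36, 27, b), (34, 2, 12, 36, 29, b), (34, 2, 33, 36, 27, b)}.
π[D, B]: project onto (D, B) → {(11, 12), (11, 33), (2, 12), (2, 33)}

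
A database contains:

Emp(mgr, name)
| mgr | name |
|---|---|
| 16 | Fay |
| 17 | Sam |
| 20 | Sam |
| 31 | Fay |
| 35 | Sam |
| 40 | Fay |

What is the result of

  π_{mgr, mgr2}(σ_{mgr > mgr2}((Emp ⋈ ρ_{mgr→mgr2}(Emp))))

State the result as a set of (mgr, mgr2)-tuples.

{(20, 17), (31, 16), (35, 17), (35, 20), (40, 16), (40, 31)}

ρ[mgr→mgr2]: schema becomes (mgr2, name); tuples unchanged.
Emp ⋈ ρ_{mgr→mgr2}(Emp) (natural join on name): {(16, Fay, 16), (16, Fay, 31), (16, Fay, 40), (17, Sam, 17), (17, Sam, 20), (17, Sam, 35), (20, Sam, 17), (20, Sam, 20), (20, Sam, 35), (31, Fay, 16), (31, Fay, 31), (31, Fay, 40), (35, Sam, 17), (35, Sam, 20), (35, Sam, 35), (40, Fay, 16), (40, Fay, 31), (40, Fay, 40)}
Apply σ_{mgr > mgr2}; surviving tuples: {(20, Sam, 17), (31, Fay, 16), (35, Sam, 17), (35, Sam, 20), (40, Fay, 16), (40, Fay, 31)}
Projecting to mgr, mgr2: {(20, 17), (31, 16), (35, 17), (35, 20), (40, 16), (40, 31)}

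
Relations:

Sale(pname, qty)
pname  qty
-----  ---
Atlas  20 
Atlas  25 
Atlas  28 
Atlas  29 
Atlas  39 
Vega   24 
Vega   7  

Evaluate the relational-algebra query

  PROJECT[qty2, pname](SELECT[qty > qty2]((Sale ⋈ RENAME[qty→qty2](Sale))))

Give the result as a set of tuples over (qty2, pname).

{(20, Atlas), (25, Atlas), (28, Atlas), (29, Atlas), (7, Vega)}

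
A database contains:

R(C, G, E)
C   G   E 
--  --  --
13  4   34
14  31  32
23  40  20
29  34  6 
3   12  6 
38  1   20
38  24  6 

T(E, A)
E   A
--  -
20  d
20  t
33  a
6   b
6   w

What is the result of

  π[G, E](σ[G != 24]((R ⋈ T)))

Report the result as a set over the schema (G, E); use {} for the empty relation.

{(1, 20), (12, 6), (34, 6), (40, 20)}

R ⋈ T (natural join on E): {(23, 40, 20, d), (23, 40, 20, t), (29, 34, 6, b), (29, 34, 6, w), (3, 12, 6, b), (3, 12, 6, w), (38, 1, 20, d), (38, 1, 20, t), (38, 24, 6, b), (38, 24, 6, w)}
σ[G != 24]: keep tuples satisfying G != 24 → {(23, 40, 20, d), (23, 40, 20, t), (29, 34, 6, b), (29, 34, 6, w), (3, 12, 6, b), (3, 12, 6, w), (38, 1, 20, d), (38, 1, 20, t)}
π_{G, E} gives {(1, 20), (12, 6), (34, 6), (40, 20)} (4 duplicate(s) eliminated).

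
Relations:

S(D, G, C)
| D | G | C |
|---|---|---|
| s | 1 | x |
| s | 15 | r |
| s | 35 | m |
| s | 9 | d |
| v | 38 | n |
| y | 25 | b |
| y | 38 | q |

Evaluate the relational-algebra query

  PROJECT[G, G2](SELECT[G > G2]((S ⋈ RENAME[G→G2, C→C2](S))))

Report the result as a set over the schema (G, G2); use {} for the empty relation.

{(15, 1), (15, 9), (35, 1), (35, 15), (35, 9), (38, 25), (9, 1)}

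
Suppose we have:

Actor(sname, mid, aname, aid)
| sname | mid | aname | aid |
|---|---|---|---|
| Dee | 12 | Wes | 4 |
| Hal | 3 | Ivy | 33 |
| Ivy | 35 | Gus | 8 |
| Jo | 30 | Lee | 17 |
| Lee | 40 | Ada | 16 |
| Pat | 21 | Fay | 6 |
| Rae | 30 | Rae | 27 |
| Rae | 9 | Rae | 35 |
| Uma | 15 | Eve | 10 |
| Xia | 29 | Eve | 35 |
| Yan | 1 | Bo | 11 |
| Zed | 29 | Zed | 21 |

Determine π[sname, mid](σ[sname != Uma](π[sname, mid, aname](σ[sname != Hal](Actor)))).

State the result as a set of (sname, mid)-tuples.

{(Dee, 12), (Ivy, 35), (Jo, 30), (Lee, 40), (Pat, 21), (Rae, 30), (Rae, 9), (Xia, 29), (Yan, 1), (Zed, 29)}

Filtering on sname != Hal leaves {(Dee, 12, Wes, 4), (Ivy, 35, Gus, 8), (Jo, 30, Lee, 17), (Lee, 40, Ada, 16), (Pat, 21, Fay, 6), (Rae, 30, Rae, 27), (Rae, 9, Rae, 35), (Uma, 15, Eve, 10), (Xia, 29, Eve, 35), (Yan, 1, Bo, 11), (Zed, 29, Zed, 21)}.
π[sname, mid, aname]: project onto (sname, mid, aname) → {(Dee, 12, Wes), (Ivy, 35, Gus), (Jo, 30, Lee), (Lee, 40, Ada), (Pat, 21, Fay), (Rae, 30, Rae), (Rae, 9, Rae), (Uma, 15, Eve), (Xia, 29, Eve), (Yan, 1, Bo), (Zed, 29, Zed)}
Filtering on sname != Uma leaves {(Dee, 12, Wes), (Ivy, 35, Gus), (Jo, 30, Lee), (Lee, 40, Ada), (Pat, 21, Fay), (Rae, 30, Rae), (Rae, 9, Rae), (Xia, 29, Eve), (Yan, 1, Bo), (Zed, 29, Zed)}.
π[sname, mid]: project onto (sname, mid) → {(Dee, 12), (Ivy, 35), (Jo, 30), (Lee, 40), (Pat, 21), (Rae, 30), (Rae, 9), (Xia, 29), (Yan, 1), (Zed, 29)}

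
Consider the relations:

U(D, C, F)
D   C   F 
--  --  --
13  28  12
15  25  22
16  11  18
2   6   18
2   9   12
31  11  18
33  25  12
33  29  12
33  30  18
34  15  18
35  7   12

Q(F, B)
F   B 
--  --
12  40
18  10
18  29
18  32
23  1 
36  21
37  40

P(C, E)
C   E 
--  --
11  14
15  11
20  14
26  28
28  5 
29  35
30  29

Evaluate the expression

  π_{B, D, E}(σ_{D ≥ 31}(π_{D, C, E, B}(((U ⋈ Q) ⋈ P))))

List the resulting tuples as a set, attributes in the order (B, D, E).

U ⋈ Q (natural join on F): {(13, 28, 12, 40), (16, 11, 18, 10), (16, 11, 18, 29), (16, 11, 18, 32), (2, 6, 18, 10), (2, 6, 18, 29), (2, 6, 18, 32), (2, 9, 12, 40), (31, 11, 18, 10), (31, 11, 18, 29), (31, 11, 18, 32), (33, 25, 12, 40), (33, 29, 12, 40), (33, 30, 18, 10), (33, 30, 18, 29), (33, 30, 18, 32), (34, 15, 18, 10), (34, 15, 18, 29), (34, 15, 18, 32), (35, 7, 12, 40)}
(U ⋈ Q) ⋈ P (natural join on C): {(13, 28, 12, 40, 5), (16, 11, 18, 10, 14), (16, 11, 18, 29, 14), (16, 11, 18, 32, 14), (31, 11, 18, 10, 14), (31, 11, 18, 29, 14), (31, 11, 18, 32, 14), (33, 29, 12, 40, 35), (33, 30, 18, 10, 29), (33, 30, 18, 29, 29), (33, 30, 18, 32, 29), (34, 15, 18, 10, 11), (34, 15, 18, 29, 11), (34, 15, 18, 32, 11)}
π[D, C, E, B]: project onto (D, C, E, B) → {(13, 28, 5, 40), (16, 11, 14, 10), (16, 11, 14, 29), (16, 11, 14, 32), (31, 11, 14, 10), (31, 11, 14, 29), (31, 11, 14, 32), (33, 29, 35, 40), (33, 30, 29, 10), (33, 30, 29, 29), (33, 30, 29, 32), (34, 15, 11, 10), (34, 15, 11, 29), (34, 15, 11, 32)}
Selection D ≥ 31: {(31, 11, 14, 10), (31, 11, 14, 29), (31, 11, 14, 32), (33, 29, 35, 40), (33, 30, 29, 10), (33, 30, 29, 29), (33, 30, 29, 32), (34, 15, 11, 10), (34, 15, 11, 29), (34, 15, 11, 32)}
π[B, D, E]: project onto (B, D, E) → {(10, 31, 14), (10, 33, 29), (10, 34, 11), (29, 31, 14), (29, 33, 29), (29, 34, 11), (32, 31, 14), (32, 33, 29), (32, 34, 11), (40, 33, 35)}

{(10, 31, 14), (10, 33, 29), (10, 34, 11), (29, 31, 14), (29, 33, 29), (29, 34, 11), (32, 31, 14), (32, 33, 29), (32, 34, 11), (40, 33, 35)}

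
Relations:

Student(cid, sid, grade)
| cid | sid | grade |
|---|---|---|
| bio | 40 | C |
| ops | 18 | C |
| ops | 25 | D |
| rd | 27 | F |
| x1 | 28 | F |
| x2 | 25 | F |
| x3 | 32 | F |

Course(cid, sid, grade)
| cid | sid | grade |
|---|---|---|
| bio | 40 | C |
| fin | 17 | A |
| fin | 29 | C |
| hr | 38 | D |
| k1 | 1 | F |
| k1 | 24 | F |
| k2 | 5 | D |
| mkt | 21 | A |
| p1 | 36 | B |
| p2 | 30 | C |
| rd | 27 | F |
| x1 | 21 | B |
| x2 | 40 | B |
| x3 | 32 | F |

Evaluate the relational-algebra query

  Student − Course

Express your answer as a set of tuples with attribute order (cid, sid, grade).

{(ops, 18, C), (ops, 25, D), (x1, 28, F), (x2, 25, F)}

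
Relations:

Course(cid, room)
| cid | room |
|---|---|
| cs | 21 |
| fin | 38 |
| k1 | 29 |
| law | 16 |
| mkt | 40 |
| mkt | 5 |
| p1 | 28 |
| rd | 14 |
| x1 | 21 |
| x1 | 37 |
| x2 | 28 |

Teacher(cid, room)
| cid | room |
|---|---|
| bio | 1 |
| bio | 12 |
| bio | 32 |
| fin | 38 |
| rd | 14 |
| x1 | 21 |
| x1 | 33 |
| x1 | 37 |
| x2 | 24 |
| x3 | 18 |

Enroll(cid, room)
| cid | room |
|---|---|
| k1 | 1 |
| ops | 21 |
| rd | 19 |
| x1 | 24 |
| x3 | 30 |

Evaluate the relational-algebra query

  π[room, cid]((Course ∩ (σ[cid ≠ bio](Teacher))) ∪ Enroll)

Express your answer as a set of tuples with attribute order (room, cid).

{(1, k1), (14, rd), (19, rd), (21, ops), (21, x1), (24, x1), (30, x3), (37, x1), (38, fin)}

Apply σ_{cid ≠ bio}; surviving tuples: {(fin, 38), (rd, 14), (x1, 21), (x1, 33), (x1, 37), (x2, 24), (x3, 18)}
Set intersection of the two operands is {(fin, 38), (rd, 14), (x1, 21), (x1, 37)}.
Set union of the two operands is {(fin, 38), (k1, 1), (ops, 21), (rd, 14), (rd, 19), (x1, 21), (x1, 24), (x1, 37), (x3, 30)}.
π[room, cid]: project onto (room, cid) → {(1, k1), (14, rd), (19, rd), (21, ops), (21, x1), (24, x1), (30, x3), (37, x1), (38, fin)}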